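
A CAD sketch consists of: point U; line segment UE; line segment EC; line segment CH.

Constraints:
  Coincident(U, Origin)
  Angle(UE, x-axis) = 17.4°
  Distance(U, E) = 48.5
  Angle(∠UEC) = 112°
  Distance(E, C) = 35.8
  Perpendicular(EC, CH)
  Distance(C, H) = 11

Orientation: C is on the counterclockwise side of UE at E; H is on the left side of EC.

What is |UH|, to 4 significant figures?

63.77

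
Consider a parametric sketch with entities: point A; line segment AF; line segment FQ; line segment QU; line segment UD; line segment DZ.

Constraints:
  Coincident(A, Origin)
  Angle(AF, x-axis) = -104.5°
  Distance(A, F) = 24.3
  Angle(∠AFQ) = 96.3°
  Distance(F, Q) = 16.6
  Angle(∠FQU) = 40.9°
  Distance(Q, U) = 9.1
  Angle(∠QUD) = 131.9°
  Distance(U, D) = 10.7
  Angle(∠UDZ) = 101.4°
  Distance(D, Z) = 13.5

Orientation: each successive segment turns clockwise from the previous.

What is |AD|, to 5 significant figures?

19.616

A is at the origin; AF runs at -104.5° with length 24.3, so F = (-6.0842, -23.526). ∠AFQ = 96.3° gives FQ at 171.80° from the x-axis; with |FQ| = 16.6, Q = (-22.515, -21.158). ∠FQU = 40.9° gives QU at 32.700° from the x-axis; with |QU| = 9.1, U = (-14.857, -16.242). ∠QUD = 131.9° gives UD at -15.400° from the x-axis; with |UD| = 10.7, D = (-4.5410, -19.084). Then |AD| = |D − A| = 19.616.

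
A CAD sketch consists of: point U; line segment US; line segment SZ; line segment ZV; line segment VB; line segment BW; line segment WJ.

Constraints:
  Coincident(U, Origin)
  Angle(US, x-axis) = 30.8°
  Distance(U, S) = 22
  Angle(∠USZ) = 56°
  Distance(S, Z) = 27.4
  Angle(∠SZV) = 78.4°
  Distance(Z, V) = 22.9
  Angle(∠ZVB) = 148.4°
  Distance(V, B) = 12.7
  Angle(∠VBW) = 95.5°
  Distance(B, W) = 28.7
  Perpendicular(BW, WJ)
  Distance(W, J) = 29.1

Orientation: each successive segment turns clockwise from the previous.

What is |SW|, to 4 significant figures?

16.55

U is at the origin; US runs at 30.8° with length 22.0, so S = (18.90, 11.26). ∠USZ = 56.0° gives SZ at -93.20° from the x-axis; with |SZ| = 27.4, Z = (17.37, -16.09). ∠SZV = 78.4° gives ZV at 165.2° from the x-axis; with |ZV| = 22.9, V = (-4.773, -10.24). ∠ZVB = 148.4° gives VB at 133.6° from the x-axis; with |VB| = 12.7, B = (-13.53, -1.046). ∠VBW = 95.5° gives BW at 49.10° from the x-axis; with |BW| = 28.7, W = (5.260, 20.65). Then |SW| = |W − S| = 16.55.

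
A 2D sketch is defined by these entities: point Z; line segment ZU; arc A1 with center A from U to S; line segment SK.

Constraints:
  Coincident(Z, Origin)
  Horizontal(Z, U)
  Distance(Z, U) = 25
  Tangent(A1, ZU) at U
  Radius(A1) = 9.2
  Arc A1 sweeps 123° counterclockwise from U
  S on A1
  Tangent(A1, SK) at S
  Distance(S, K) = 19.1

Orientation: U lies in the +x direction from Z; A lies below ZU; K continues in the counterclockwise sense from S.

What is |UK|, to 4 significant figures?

30.35

Z is at the origin; Z and U share the same y with |ZU| = 25.0 and U on the +x side, so U = (25.00, 0.000). Since A1 is tangent to ZU there, AU ⟂ ZU, so A = U + (0, -9.2) = (25.00, -9.200). On A1, U sits at bearing 90° from A; a 123° counterclockwise sweep puts S at bearing 213°, so S = A + 9.2·(cos 213°, sin 213°) = (17.28, -14.21). Since A1 is tangent to SK there, AS ⟂ SK, so SK runs along (−sin 213°, cos 213°); with |SK| = 19.1, K = (27.69, -30.23). Then |UK| = |K − U| = 30.35.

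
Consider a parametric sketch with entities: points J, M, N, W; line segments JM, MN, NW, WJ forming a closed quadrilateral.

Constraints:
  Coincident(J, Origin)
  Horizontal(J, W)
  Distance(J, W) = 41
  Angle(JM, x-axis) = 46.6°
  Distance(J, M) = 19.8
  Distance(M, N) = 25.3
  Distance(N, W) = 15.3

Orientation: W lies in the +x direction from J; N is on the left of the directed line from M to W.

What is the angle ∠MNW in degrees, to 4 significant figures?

96.18°

J is at the origin; JW is horizontal with |JW| = 41.0 and W in +x, so W = (41.0, 0). JM runs at 46.6° with |JM| = 19.8, so M = (13.60, 14.39). N is determined by |MN| = 25.3 and |NW| = 15.3 together: it lies at the intersection of circle(M, 25.3) and circle(W, 15.3). With |MW| = 30.94, the foot of the radical line on MW is 22.03 from M and the perpendicular offset is √(25.3² − 22.03²) = 12.44. Taking the left-of-MW solution: N = (38.89, 15.15).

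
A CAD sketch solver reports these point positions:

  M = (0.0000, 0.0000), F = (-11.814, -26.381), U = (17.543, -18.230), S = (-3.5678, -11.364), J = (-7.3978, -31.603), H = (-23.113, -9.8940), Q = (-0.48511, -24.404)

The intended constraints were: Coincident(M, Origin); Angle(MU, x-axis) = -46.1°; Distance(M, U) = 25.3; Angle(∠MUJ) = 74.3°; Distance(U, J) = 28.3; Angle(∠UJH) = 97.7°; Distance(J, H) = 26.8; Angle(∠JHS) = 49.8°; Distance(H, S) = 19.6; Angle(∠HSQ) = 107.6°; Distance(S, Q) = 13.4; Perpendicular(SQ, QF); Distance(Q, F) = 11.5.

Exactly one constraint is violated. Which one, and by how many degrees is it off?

Perpendicular(SQ, QF) — off by 3.40°.

M = (0.00, 0.00) ✓; MU at -46.10° ✓; |MU| = 25.30 ✓; ∠MUJ = 74.30° ✓; |UJ| = 28.30 ✓; ∠UJH = 97.70° ✓; |JH| = 26.80 ✓; ∠JHS = 49.80° ✓; |HS| = 19.60 ✓; ∠HSQ = 107.6° ✓; |SQ| = 13.40 ✓; ∠(SQ, QF) = 93.40° ✗; |QF| = 11.50 ✓.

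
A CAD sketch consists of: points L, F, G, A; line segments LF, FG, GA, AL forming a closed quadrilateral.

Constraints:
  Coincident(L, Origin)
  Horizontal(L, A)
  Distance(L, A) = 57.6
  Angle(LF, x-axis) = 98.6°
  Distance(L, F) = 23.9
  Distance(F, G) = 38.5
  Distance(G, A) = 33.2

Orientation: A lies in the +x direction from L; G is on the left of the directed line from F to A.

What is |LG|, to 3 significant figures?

42.5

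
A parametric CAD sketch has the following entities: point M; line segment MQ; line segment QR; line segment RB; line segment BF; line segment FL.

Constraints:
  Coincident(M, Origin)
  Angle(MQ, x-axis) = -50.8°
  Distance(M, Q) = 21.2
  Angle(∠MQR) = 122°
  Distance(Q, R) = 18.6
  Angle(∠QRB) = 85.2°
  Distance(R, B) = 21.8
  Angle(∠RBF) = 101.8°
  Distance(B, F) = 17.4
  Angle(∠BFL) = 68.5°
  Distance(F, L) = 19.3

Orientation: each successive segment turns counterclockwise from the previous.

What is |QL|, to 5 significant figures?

6.7402

M is at the origin; MQ runs at -50.8° with length 21.2, so Q = (13.399, -16.429). ∠MQR = 122.0° gives QR at 7.2000° from the x-axis; with |QR| = 18.6, R = (31.852, -14.098). ∠QRB = 85.2° gives RB at 102.00° from the x-axis; with |RB| = 21.8, B = (27.320, 7.2260). ∠RBF = 101.8° gives BF at -179.80° from the x-axis; with |BF| = 17.4, F = (9.9200, 7.1653). ∠BFL = 68.5° gives FL at -68.300° from the x-axis; with |FL| = 19.3, L = (17.056, -10.767). Then |QL| = |L − Q| = 6.7402.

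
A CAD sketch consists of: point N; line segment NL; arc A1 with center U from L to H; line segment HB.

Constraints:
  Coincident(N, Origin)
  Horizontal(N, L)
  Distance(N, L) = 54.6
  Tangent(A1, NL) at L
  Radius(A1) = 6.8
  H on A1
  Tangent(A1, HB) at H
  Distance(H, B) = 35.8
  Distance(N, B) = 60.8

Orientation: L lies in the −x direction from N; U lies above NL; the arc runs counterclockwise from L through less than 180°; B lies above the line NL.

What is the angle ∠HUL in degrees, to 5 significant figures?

84.202°

N is at the origin; N and L share the same y with |NL| = 54.6 and L on the −x side, so L = (-54.600, 0.0000). Tangency of A1 to NL means the radius UL is perpendicular to NL, so U = L + (0, 6.8) = (-54.600, 6.8000). Since UH ⟂ HB (tangency), |UB| = √(6.8² + 35.8²) = 36.440 regardless of where H sits on A1. So B lies on both circle(N, 60.8) and circle(U, 36.440); the above-NL intersection is B = (-44.218, 41.730). H is the foot of the tangent from B: H = (-47.835, 6.1131).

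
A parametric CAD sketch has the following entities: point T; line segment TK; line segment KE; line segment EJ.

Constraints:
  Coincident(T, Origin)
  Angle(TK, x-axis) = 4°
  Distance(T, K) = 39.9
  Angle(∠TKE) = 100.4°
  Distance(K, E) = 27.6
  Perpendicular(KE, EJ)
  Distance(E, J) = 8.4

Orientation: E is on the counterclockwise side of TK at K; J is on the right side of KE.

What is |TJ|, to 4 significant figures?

59.00

T is at the origin; TK runs at 4.0° with length 39.9, so K = 39.9·(cos 4.0°, sin 4.0°) = (39.80, 2.783). ∠TKE = 100.4°, so KE runs at 4.0° + (180° − 100.4°) = 83.60° from the x-axis; with |KE| = 27.6, E = K + 27.6·(cos 83.60°, sin 83.60°) = (42.88, 30.21). KE is perpendicular to EJ; with |EJ| = 8.4 on the right of KE, J = E + 8.4·(0.9938, -0.1115) = (51.23, 29.27). Then |TJ| = |J − T| = 59.00.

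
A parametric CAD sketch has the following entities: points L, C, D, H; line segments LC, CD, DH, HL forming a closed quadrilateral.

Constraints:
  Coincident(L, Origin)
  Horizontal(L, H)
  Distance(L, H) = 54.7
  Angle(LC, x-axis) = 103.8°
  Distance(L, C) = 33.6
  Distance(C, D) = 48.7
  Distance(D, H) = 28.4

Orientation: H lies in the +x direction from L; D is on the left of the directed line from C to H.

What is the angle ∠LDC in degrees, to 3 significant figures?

41.2°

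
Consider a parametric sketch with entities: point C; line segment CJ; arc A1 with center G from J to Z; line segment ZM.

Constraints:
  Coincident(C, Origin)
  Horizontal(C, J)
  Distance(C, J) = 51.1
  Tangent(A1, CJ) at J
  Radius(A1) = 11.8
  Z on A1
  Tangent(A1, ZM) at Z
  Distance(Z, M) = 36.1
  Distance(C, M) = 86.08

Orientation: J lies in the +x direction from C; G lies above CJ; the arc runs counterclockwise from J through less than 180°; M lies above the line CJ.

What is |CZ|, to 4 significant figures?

62.40

Checks: |GZ| = 11.80 ✓; ∠(GZ, ZM) = 90.00° ✓; |ZM| = 36.10 ✓; |CM| = 86.08 ✓.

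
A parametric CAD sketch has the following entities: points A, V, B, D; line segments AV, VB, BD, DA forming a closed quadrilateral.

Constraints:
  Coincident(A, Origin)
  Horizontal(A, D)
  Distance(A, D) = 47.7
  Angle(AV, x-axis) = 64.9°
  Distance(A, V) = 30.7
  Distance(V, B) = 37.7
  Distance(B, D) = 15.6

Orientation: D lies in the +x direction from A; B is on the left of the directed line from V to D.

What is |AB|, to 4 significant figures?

51.11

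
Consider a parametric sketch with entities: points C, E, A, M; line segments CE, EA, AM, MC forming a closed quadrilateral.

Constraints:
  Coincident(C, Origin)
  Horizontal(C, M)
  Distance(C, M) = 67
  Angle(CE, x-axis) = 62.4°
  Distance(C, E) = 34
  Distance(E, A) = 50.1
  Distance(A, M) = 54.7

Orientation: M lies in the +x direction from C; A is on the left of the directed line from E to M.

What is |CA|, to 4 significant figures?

80.63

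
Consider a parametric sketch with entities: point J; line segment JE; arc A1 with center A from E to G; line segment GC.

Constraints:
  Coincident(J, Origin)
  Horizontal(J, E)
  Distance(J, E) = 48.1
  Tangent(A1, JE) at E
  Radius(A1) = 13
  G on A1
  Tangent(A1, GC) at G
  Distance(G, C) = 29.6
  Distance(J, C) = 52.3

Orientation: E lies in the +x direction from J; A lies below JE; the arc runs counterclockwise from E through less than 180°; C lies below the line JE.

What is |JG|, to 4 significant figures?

37.06

J is at the origin; JE is horizontal with |JE| = 48.1 and E on the +x side, so E = (48.10, 0.000). Tangency of A1 to JE means the radius AE is perpendicular to JE, so A = E + (0, -13) = (48.10, -13.00). Since AG ⟂ GC (tangency), |AC| = √(13.0² + 29.6²) = 32.33 regardless of where G sits on A1. So C lies on both circle(J, 52.3) and circle(A, 32.33); the below-JE intersection is C = (32.25, -41.18). G is the foot of the tangent from C: G = (35.16, -11.72).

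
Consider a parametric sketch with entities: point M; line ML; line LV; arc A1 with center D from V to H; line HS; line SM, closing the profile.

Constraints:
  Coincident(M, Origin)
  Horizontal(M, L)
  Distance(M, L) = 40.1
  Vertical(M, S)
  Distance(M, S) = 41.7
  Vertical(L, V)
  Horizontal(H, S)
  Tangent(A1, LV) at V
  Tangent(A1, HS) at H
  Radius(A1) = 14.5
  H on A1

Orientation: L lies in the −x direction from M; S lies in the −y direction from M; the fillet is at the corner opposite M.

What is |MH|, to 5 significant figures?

48.931

The virtual corner opposite M is at (-40.100, -41.700). A1 meets LV tangentially, so DV is at right angles to LV and the tangent condition forces DH to be normal to HS, with radius 14.5, so the center D sits 14.5 in from both sides at D = (-25.600, -27.200). That places the tangent points at V = (-40.100, -27.200) on LV and H = (-25.600, -41.700) on HS. Then |MH| = |H − M| = 48.931.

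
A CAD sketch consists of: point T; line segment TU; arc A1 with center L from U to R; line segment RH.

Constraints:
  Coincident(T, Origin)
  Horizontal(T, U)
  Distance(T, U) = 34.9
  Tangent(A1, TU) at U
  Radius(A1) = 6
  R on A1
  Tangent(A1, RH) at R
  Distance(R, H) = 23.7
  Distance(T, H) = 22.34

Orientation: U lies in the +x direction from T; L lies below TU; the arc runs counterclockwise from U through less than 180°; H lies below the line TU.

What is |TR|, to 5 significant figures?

30.844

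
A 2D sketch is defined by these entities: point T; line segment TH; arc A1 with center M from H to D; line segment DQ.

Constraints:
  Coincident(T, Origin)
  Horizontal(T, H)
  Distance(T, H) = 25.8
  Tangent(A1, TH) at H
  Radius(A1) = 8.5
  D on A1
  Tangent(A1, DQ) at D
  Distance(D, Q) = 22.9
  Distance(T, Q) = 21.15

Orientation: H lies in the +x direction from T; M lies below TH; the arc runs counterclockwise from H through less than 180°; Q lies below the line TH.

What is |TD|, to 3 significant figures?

19.5

Checks: |TH| = 25.80 ✓; |MD| = 8.500 ✓; ∠(MD, DQ) = 90.00° ✓; |DQ| = 22.90 ✓; |TQ| = 21.15 ✓.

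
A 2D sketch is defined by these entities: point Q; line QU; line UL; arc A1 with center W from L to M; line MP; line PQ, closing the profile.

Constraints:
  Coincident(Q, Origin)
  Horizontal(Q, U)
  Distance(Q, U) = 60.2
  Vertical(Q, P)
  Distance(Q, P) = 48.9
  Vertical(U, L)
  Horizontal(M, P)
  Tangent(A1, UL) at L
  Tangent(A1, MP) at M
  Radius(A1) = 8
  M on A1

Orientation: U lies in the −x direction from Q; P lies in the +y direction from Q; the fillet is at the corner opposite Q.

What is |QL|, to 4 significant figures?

72.78

Q is at the origin; QU is horizontal with |QU| = 60.2 and U on the −x side, so U = (-60.20, 0.000). Q and P share the same x with |QP| = 48.9 and P on the +y side, so P = (0.000, 48.90). The virtual corner opposite Q is at (-60.20, 48.90). The tangent condition forces WL to be normal to UL and since A1 is tangent to MP there, WM ⟂ MP, with radius 8.0, so the center W sits 8.0 in from both sides at W = (-52.20, 40.90). That places the tangent points at L = (-60.20, 40.90) on UL and M = (-52.20, 48.90) on MP. Then |QL| = |L − Q| = 72.78.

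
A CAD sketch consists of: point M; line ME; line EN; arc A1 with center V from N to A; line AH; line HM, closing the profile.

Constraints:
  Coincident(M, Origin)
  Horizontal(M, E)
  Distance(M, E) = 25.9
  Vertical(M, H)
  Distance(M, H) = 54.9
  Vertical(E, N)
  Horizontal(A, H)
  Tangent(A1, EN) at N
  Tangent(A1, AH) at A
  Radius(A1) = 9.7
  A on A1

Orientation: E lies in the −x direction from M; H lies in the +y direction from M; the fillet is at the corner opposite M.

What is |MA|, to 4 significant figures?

57.24

M is at the origin; M and E share the same y with |ME| = 25.9 and E on the −x side, so E = (-25.90, 0.000). M and H share the same x with |MH| = 54.9 and H on the +y side, so H = (0.000, 54.90). The virtual corner opposite M is at (-25.90, 54.90). The tangent condition forces VN to be normal to EN and since A1 is tangent to AH there, VA ⟂ AH, with radius 9.7, so the center V sits 9.7 in from both sides at V = (-16.20, 45.20). That places the tangent points at N = (-25.90, 45.20) on EN and A = (-16.20, 54.90) on AH. Then |MA| = |A − M| = 57.24.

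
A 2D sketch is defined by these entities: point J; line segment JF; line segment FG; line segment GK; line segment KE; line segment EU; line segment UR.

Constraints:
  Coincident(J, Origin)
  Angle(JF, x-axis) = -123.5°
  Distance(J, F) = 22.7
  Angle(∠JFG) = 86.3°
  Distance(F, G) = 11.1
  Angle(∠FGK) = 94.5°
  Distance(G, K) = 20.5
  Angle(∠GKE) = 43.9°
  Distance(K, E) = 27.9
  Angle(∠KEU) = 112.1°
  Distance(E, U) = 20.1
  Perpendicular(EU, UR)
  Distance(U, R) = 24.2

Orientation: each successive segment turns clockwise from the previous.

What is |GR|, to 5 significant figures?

13.624

J is at the origin; JF runs at -123.5° with length 22.7, so F = (-12.529, -18.929). ∠JFG = 86.3° gives FG at 142.80° from the x-axis; with |FG| = 11.1, G = (-21.370, -12.218). ∠FGK = 94.5° gives GK at 57.300° from the x-axis; with |GK| = 20.5, K = (-10.296, 5.0328). ∠GKE = 43.9° gives KE at -78.800° from the x-axis; with |KE| = 27.9, E = (-4.8764, -22.336). ∠KEU = 112.1° gives EU at -146.70° from the x-axis; with |EU| = 20.1, U = (-21.676, -33.371). EU ⟂ UR, so UR runs at 123.30°; with |UR| = 24.2, R = (-34.962, -13.145). Then |GR| = |R − G| = 13.624.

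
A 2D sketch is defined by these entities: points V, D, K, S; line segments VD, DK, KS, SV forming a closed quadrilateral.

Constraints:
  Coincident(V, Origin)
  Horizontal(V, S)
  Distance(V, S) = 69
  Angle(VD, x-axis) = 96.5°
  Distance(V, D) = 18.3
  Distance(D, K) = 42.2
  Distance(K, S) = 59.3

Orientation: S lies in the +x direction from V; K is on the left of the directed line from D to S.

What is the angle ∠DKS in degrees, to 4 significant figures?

90.97°

V is at the origin; V and S share the same y with |VS| = 69.0 and S in +x, so S = (69.0, 0). VD runs at 96.5° with |VD| = 18.3, so D = (-2.072, 18.18). K is determined by |DK| = 42.2 and |KS| = 59.3 together: it lies at the intersection of circle(D, 42.2) and circle(S, 59.3). With |DS| = 73.36, the foot of the radical line on DS is 24.85 from D and the perpendicular offset is √(42.2² − 24.85²) = 34.11. Taking the left-of-DS solution: K = (30.46, 45.07).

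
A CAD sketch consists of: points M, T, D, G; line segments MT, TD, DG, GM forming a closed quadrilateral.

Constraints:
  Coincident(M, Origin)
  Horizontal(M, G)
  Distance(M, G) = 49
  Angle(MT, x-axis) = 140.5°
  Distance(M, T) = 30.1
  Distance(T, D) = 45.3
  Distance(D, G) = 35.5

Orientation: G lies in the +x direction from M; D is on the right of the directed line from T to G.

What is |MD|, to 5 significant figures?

15.537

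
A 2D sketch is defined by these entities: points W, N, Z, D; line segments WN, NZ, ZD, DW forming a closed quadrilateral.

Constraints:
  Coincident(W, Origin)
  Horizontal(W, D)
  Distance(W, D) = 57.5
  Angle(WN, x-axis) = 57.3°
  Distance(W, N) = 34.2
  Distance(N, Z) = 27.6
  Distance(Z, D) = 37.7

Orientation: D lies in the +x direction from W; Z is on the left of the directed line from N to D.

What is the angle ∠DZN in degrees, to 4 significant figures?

94.63°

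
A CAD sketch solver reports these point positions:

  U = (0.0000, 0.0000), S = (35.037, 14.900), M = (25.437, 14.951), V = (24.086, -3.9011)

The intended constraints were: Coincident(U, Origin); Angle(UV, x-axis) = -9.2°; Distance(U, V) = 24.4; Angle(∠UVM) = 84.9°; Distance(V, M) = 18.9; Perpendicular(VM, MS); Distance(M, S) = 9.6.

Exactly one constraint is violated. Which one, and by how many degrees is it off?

Perpendicular(VM, MS) — off by 3.79°.

U = (0.00, 0.00) ✓; UV at -9.200° ✓; |UV| = 24.40 ✓; ∠UVM = 84.90° ✓; |VM| = 18.90 ✓; ∠(VM, MS) = 86.21° ✗; |MS| = 9.600 ✓.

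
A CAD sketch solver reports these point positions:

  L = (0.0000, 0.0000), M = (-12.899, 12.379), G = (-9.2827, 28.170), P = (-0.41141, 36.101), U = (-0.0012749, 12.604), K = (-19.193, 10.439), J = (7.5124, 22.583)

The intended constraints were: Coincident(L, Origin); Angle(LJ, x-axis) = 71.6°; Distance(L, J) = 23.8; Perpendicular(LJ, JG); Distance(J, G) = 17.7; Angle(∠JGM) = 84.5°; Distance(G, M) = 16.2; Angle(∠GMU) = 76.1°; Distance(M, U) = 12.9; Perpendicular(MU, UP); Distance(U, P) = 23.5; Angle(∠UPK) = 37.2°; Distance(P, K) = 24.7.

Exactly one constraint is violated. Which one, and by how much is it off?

Distance(P, K) = 24.7 — off by 7.10.

L = (0.00, 0.00) ✓; LJ at 71.60° ✓; |LJ| = 23.80 ✓; ∠(LJ, JG) = 90.00° ✓; |JG| = 17.70 ✓; ∠JGM = 84.50° ✓; |GM| = 16.20 ✓; ∠GMU = 76.10° ✓; |MU| = 12.90 ✓; ∠(MU, UP) = 90.00° ✓; |UP| = 23.50 ✓; ∠UPK = 37.20° ✓; |PK| = 31.80 ✗.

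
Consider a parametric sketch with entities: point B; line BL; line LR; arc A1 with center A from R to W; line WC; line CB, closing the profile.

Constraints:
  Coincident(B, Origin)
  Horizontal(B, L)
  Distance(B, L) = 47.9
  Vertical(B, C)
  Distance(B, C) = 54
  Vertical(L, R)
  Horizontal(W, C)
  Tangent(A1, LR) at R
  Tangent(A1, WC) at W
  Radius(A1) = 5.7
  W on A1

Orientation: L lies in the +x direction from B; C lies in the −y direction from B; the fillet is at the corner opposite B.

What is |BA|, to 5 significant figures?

64.138

BC is vertical with |BC| = 54.0 and C on the −y side, so C = (0.0000, -54.000). The virtual corner opposite B is at (47.900, -54.000). Since A1 is tangent to LR there, AR ⟂ LR and since A1 is tangent to WC there, AW ⟂ WC, with radius 5.7, so the center A sits 5.7 in from both sides at A = (42.200, -48.300). Then |BA| = |A − B| = 64.138.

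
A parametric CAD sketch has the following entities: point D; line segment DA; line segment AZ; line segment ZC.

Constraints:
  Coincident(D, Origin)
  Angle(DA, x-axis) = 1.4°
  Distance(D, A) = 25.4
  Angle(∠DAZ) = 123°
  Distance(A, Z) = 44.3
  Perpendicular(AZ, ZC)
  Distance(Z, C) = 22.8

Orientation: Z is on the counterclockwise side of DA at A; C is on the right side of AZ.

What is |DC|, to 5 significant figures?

72.970

D is at the origin; DA runs at 1.4° with length 25.4, so A = 25.4·(cos 1.4°, sin 1.4°) = (25.392, 0.62058). ∠DAZ = 123.0°, so AZ runs at 1.4° + (180° − 123.0°) = 58.400° from the x-axis; with |AZ| = 44.3, Z = A + 44.3·(cos 58.400°, sin 58.400°) = (48.605, 38.352). AZ ⟂ ZC; with |ZC| = 22.8 on the right of AZ, C = Z + 22.8·(0.85173, -0.52399) = (68.024, 26.405). Then |DC| = |C − D| = 72.970.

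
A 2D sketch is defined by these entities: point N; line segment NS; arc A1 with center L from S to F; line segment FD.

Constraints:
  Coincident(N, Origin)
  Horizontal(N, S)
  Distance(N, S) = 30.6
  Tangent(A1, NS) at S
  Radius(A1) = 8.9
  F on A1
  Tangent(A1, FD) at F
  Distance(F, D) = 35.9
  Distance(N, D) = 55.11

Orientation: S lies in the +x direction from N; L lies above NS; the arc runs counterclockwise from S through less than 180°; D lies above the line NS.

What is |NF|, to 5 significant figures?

40.763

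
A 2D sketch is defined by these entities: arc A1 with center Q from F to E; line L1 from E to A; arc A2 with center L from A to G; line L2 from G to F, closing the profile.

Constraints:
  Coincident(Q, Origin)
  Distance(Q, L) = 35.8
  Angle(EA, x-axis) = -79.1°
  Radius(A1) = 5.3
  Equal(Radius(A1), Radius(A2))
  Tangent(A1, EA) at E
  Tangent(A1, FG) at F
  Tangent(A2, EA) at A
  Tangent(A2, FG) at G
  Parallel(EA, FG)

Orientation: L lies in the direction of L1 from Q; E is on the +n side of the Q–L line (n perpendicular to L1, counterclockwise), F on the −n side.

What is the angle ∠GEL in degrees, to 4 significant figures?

8.072°

The slot axis is L1's direction at -79.1°, so u = (cos -79.1°, sin -79.1°) = (0.1891, -0.9820) and n = (−sin -79.1°, cos -79.1°) = (0.9820, 0.1891). Q is at the origin and L lies 35.8 along u from Q, so L = 35.8·u = (6.770, -35.15). Tangency of A1 to both parallel lines with radius 5.3 puts E and F at Q ± 5.3·n: E = (5.204, 1.002), F = (-5.204, -1.002). Equal radii place A and G the same way about L: A = L + 5.3·n = (11.97, -34.15), G = L − 5.3·n = (1.565, -36.16). Then cos ∠GEL = EG·EL / (|EG||EL|), giving 8.072°.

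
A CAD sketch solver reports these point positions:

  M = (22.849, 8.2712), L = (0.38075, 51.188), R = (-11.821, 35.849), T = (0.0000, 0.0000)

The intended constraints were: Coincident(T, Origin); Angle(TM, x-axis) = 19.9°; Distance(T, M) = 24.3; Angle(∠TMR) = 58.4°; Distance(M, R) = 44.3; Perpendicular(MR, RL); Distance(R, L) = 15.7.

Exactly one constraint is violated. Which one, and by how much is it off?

Distance(R, L) = 15.7 — off by 3.90.

T = (0.00, 0.00) ✓; TM at 19.90° ✓; |TM| = 24.30 ✓; ∠TMR = 58.40° ✓; |MR| = 44.30 ✓; ∠(MR, RL) = 90.00° ✓; |RL| = 19.60 ✗.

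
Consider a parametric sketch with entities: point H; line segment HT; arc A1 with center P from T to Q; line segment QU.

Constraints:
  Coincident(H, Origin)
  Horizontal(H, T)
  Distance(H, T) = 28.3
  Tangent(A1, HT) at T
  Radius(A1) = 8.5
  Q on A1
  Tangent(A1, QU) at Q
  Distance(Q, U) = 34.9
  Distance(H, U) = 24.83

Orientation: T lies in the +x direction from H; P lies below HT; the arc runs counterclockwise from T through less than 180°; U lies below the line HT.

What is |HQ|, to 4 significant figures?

22.90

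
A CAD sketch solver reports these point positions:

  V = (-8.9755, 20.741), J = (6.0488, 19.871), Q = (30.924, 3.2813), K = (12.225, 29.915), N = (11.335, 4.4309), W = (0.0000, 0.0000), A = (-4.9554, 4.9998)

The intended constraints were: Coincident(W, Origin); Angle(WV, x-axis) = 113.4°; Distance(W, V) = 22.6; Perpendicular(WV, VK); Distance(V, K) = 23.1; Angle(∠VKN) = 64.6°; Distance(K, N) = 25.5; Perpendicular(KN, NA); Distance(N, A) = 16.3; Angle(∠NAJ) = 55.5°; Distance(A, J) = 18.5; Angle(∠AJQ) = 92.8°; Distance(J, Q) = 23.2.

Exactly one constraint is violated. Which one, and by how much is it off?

Distance(J, Q) = 23.2 — off by 6.70.

W = (0.00, 0.00) ✓; WV at 113.4° ✓; |WV| = 22.60 ✓; ∠(WV, VK) = 90.00° ✓; |VK| = 23.10 ✓; ∠VKN = 64.60° ✓; |KN| = 25.50 ✓; ∠(KN, NA) = 90.00° ✓; |NA| = 16.30 ✓; ∠NAJ = 55.50° ✓; |AJ| = 18.50 ✓; ∠AJQ = 92.80° ✓; |JQ| = 29.90 ✗.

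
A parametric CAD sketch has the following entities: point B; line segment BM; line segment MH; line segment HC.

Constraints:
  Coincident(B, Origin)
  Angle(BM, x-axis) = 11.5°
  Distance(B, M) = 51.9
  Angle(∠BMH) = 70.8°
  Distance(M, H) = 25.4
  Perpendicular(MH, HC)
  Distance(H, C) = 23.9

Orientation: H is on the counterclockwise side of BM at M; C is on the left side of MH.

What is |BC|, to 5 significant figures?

26.459

B is at the origin; BM runs at 11.5° with length 51.9, so M = 51.9·(cos 11.5°, sin 11.5°) = (50.858, 10.347). ∠BMH = 70.8°, so MH runs at 11.5° + (180° − 70.8°) = 120.70° from the x-axis; with |MH| = 25.4, H = M + 25.4·(cos 120.70°, sin 120.70°) = (37.890, 32.187). MH is perpendicular to HC; with |HC| = 23.9 on the left of MH, C = H + 23.9·(-0.85985, -0.51054) = (17.340, 19.985). Then |BC| = |C − B| = 26.459.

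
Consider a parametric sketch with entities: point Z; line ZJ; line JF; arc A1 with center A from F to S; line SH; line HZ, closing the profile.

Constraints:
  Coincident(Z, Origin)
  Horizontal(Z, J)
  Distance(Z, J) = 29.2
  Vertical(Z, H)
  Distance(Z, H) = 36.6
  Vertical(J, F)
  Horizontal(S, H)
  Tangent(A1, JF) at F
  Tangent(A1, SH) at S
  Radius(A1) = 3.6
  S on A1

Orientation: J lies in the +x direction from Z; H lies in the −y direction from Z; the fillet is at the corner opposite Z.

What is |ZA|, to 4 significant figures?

41.77

Z is at the origin; ZJ is horizontal with |ZJ| = 29.2 and J on the +x side, so J = (29.20, 0.000). ZH is vertical with |ZH| = 36.6 and H on the −y side, so H = (0.000, -36.60). The virtual corner opposite Z is at (29.20, -36.60). A1 meets JF tangentially, so AF is at right angles to JF and tangency of A1 to SH means the radius AS is perpendicular to SH, with radius 3.6, so the center A sits 3.6 in from both sides at A = (25.60, -33.00). Then |ZA| = |A − Z| = 41.77.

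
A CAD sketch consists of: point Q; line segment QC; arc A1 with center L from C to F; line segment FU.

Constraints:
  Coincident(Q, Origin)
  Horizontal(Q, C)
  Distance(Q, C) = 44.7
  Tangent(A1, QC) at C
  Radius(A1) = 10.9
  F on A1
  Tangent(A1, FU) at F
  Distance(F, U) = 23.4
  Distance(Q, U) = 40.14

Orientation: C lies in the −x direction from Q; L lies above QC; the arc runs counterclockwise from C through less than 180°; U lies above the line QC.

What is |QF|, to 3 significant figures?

35.2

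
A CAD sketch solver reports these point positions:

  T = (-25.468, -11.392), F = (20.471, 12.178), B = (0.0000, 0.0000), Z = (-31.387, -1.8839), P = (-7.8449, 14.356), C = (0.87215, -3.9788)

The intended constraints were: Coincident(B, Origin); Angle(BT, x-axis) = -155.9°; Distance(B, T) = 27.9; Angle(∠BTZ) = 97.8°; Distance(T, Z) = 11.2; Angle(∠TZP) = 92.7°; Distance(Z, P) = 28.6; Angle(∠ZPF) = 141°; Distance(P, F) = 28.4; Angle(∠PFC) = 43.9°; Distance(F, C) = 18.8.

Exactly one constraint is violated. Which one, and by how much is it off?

Distance(F, C) = 18.8 — off by 6.60.

B = (0.00, 0.00) ✓; BT at -155.9° ✓; |BT| = 27.90 ✓; ∠BTZ = 97.80° ✓; |TZ| = 11.20 ✓; ∠TZP = 92.70° ✓; |ZP| = 28.60 ✓; ∠ZPF = 141.0° ✓; |PF| = 28.40 ✓; ∠PFC = 43.90° ✓; |FC| = 25.40 ✗.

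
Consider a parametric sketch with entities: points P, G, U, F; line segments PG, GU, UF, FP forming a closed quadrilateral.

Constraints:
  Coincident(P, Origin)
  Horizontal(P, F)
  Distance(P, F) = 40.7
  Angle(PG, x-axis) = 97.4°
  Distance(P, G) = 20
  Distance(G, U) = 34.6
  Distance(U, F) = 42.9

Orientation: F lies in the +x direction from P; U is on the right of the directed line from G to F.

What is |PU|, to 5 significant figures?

14.645

P is at the origin; P and F share the same y with |PF| = 40.7 and F in +x, so F = (40.7, 0). PG runs at 97.4° with |PG| = 20.0, so G = (-2.5759, 19.833). U is determined by |GU| = 34.6 and |UF| = 42.9 together: it lies at the intersection of circle(G, 34.6) and circle(F, 42.9). With |GF| = 47.604, the foot of the radical line on GF is 17.046 from G and the perpendicular offset is √(34.6² − 17.046²) = 30.110. Taking the right-of-GF solution: U = (0.37548, -14.640).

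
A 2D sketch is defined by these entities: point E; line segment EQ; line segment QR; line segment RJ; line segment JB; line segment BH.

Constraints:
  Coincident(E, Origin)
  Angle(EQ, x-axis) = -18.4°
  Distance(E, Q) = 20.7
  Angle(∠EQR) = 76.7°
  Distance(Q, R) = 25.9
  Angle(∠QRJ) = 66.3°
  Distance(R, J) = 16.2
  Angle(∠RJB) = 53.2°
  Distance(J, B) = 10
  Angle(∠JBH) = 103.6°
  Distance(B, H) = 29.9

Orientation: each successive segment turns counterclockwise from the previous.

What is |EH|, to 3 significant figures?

46.7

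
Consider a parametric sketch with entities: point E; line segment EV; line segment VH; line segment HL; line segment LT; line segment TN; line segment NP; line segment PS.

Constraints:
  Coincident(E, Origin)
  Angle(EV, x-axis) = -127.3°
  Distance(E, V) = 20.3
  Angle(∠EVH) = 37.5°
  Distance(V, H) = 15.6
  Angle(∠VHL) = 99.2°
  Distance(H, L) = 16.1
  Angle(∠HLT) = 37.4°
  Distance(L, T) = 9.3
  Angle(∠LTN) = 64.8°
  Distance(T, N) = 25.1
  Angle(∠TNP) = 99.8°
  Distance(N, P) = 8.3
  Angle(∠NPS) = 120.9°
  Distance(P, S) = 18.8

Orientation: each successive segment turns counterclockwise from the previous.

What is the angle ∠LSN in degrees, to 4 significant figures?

66.76°

E is at the origin; EV runs at -127.3° with length 20.3, so V = (-12.30, -16.15). ∠EVH = 37.5° gives VH at 15.20° from the x-axis; with |VH| = 15.6, H = (2.753, -12.06). ∠VHL = 99.2° gives HL at 96.00° from the x-axis; with |HL| = 16.1, L = (1.070, 3.954). ∠HLT = 37.4° gives LT at -121.4° from the x-axis; with |LT| = 9.3, T = (-3.776, -3.984). ∠LTN = 64.8° gives TN at -6.200° from the x-axis; with |TN| = 25.1, N = (21.18, -6.695). ∠TNP = 99.8° gives NP at 74.00° from the x-axis; with |NP| = 8.3, P = (23.47, 1.284). ∠NPS = 120.9° gives PS at 133.1° from the x-axis; with |PS| = 18.8, S = (10.62, 15.01). Then cos ∠LSN = SL·SN / (|SL||SN|), giving 66.76°.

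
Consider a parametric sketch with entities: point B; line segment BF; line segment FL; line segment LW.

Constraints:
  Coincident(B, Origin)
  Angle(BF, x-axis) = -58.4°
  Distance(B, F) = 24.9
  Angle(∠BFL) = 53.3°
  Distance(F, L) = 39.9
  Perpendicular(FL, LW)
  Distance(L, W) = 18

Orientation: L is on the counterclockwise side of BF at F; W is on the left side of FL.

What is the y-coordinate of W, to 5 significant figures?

22.520

∠BFL = 53.3°, so FL runs at -58.4° + (180° − 53.3°) = 68.300° from the x-axis; with |FL| = 39.9, L = F + 39.9·(cos 68.300°, sin 68.300°) = (27.800, 15.864). FL ⟂ LW; with |LW| = 18.0 on the left of FL, W = L + 18.0·(-0.92913, 0.36975) = (11.076, 22.520). So W.y = 22.520.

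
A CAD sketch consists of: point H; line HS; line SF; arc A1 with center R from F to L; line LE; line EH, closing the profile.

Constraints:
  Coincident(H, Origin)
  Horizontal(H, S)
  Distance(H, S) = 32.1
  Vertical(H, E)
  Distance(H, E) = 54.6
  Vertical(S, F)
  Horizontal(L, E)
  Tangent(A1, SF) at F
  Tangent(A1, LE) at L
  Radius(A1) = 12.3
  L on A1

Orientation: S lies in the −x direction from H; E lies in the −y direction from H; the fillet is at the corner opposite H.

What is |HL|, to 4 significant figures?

58.08

H is at the origin; HS is horizontal with |HS| = 32.1 and S on the −x side, so S = (-32.10, 0.000). HE is vertical with |HE| = 54.6 and E on the −y side, so E = (0.000, -54.60). The virtual corner opposite H is at (-32.10, -54.60). Since A1 is tangent to SF there, RF ⟂ SF and A1 meets LE tangentially, so RL is at right angles to LE, with radius 12.3, so the center R sits 12.3 in from both sides at R = (-19.80, -42.30). That places the tangent points at F = (-32.10, -42.30) on SF and L = (-19.80, -54.60) on LE. Then |HL| = |L − H| = 58.08.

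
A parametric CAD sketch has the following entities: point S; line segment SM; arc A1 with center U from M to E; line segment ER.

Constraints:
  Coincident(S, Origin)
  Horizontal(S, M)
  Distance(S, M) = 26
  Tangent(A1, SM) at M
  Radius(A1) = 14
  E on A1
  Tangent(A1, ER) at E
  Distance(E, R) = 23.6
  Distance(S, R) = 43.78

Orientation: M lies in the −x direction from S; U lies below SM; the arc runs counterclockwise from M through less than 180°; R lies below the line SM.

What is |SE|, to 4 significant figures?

42.94

Checks: |UM| = 14.00 ✓; |UE| = 14.00 ✓; ∠(UE, ER) = 90.00° ✓; |ER| = 23.60 ✓; |SR| = 43.78 ✓.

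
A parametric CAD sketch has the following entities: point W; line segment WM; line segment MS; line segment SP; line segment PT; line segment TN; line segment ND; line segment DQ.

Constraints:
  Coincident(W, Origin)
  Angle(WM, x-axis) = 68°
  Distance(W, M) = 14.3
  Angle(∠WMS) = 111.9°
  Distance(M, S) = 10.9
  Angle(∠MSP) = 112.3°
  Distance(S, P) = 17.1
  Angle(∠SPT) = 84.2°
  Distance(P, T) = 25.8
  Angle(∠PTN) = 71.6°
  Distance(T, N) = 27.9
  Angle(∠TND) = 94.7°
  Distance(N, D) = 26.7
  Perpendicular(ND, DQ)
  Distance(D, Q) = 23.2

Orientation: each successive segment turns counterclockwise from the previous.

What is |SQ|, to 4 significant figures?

20.08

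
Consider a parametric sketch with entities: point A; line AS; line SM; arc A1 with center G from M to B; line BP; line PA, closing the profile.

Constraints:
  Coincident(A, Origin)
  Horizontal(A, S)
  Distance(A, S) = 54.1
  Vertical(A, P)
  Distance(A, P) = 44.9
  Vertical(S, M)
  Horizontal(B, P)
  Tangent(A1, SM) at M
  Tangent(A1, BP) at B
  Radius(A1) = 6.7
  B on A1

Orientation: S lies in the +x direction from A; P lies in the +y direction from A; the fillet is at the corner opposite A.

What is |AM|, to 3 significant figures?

66.2

The virtual corner opposite A is at (54.1, 44.9). The tangent condition forces GM to be normal to SM and tangency of A1 to BP means the radius GB is perpendicular to BP, with radius 6.7, so the center G sits 6.7 in from both sides at G = (47.4, 38.2). That places the tangent points at M = (54.1, 38.2) on SM and B = (47.4, 44.9) on BP. Then |AM| = |M − A| = 66.2.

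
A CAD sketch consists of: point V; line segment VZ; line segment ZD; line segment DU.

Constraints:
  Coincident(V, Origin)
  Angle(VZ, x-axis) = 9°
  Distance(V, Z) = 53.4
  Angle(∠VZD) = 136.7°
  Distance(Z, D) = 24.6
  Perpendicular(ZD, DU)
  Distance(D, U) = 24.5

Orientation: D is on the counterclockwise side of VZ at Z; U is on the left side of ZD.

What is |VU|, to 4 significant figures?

64.61

V is at the origin; VZ runs at 9.0° with length 53.4, so Z = 53.4·(cos 9.0°, sin 9.0°) = (52.74, 8.354). ∠VZD = 136.7°, so ZD runs at 9.0° + (180° − 136.7°) = 52.30° from the x-axis; with |ZD| = 24.6, D = Z + 24.6·(cos 52.30°, sin 52.30°) = (67.79, 27.82). ZD ⟂ DU; with |DU| = 24.5 on the left of ZD, U = D + 24.5·(-0.7912, 0.6115) = (48.40, 42.80). Then |VU| = |U − V| = 64.61.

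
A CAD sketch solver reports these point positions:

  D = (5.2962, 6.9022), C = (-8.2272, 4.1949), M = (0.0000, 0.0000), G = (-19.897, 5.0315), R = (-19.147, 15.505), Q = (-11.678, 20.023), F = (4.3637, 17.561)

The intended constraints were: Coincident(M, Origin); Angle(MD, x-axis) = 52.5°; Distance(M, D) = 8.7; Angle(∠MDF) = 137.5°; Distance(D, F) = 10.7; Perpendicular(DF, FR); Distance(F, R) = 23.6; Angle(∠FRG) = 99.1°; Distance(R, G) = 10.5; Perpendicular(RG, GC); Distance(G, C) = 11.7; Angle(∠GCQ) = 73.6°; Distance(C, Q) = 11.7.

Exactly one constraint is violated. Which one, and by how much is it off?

Distance(C, Q) = 11.7 — off by 4.50.

M = (0.00, 0.00) ✓; MD at 52.50° ✓; |MD| = 8.700 ✓; ∠MDF = 137.5° ✓; |DF| = 10.70 ✓; ∠(DF, FR) = 90.00° ✓; |FR| = 23.60 ✓; ∠FRG = 99.09° ✓; |RG| = 10.50 ✓; ∠(RG, GC) = 90.00° ✓; |GC| = 11.70 ✓; ∠GCQ = 73.60° ✓; |CQ| = 16.20 ✗.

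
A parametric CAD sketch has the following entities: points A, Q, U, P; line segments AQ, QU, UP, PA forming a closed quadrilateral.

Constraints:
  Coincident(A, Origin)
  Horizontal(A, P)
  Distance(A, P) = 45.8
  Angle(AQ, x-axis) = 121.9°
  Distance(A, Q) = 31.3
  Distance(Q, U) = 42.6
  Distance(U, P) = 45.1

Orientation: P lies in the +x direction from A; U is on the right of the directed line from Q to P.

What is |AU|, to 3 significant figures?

11.9

A is at the origin; A and P share the same y with |AP| = 45.8 and P in +x, so P = (45.8, 0). AQ runs at 121.9° with |AQ| = 31.3, so Q = (-16.5, 26.6). U is determined by |QU| = 42.6 and |UP| = 45.1 together: it lies at the intersection of circle(Q, 42.6) and circle(P, 45.1). With |QP| = 67.8, the foot of the radical line on QP is 32.3 from Q and the perpendicular offset is √(42.6² − 32.3²) = 27.8. Taking the right-of-QP solution: U = (2.24, -11.7).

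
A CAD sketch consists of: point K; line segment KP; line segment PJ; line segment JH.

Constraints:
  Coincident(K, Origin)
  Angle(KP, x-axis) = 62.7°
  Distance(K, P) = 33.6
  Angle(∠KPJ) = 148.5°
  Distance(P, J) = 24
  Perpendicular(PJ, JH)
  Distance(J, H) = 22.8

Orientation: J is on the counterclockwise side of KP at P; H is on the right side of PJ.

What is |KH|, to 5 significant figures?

66.336

K is at the origin; KP runs at 62.7° with length 33.6, so P = 33.6·(cos 62.7°, sin 62.7°) = (15.411, 29.858). ∠KPJ = 148.5°, so PJ runs at 62.7° + (180° − 148.5°) = 94.200° from the x-axis; with |PJ| = 24.0, J = P + 24.0·(cos 94.200°, sin 94.200°) = (13.653, 53.793). The perpendicularity gives JH at right angles to PJ; with |JH| = 22.8 on the right of PJ, H = J + 22.8·(0.99731, 0.073238) = (36.392, 55.463). Then |KH| = |H − K| = 66.336.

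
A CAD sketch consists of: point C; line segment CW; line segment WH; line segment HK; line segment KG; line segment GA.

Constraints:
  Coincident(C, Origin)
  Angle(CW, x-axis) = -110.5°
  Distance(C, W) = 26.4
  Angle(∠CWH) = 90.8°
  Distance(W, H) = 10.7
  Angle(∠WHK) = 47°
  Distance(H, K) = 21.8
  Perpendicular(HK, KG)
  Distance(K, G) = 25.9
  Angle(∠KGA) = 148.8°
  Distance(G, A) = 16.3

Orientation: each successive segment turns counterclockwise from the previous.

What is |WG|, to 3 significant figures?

23.2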